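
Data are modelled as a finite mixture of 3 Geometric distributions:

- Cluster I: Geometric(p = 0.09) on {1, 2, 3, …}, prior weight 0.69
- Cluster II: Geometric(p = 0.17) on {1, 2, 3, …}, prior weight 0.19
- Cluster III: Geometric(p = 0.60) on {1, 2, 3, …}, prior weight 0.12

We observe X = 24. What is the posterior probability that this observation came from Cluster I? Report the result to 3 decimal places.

Apply Bayes' rule: the posterior for each component is proportional to its prior times its likelihood at x.
Component likelihoods at x = 24:
  f_I = 0.09·(1−0.09)^23 = 0.09·0.114275 = 0.0102848
  f_II = 0.17·(1−0.17)^23 = 0.17·0.0137656 = 0.00234016
  f_III = 0.60·(1−0.60)^23 = 0.60·7.03687e-10 = 4.22212e-10
Unnormalised posteriors:
  π_I·f_I = 0.69 × 0.0102848 = 0.00709649
  π_II·f_II = 0.19 × 0.00234016 = 0.00044463
  π_III·f_III = 0.12 × 4.22212e-10 = 5.06655e-11
Marginal: 0.00709649 + 0.00044463 + 5.06655e-11 = 0.00754112
P(Cluster I | 24) ≈ 0.941

0.941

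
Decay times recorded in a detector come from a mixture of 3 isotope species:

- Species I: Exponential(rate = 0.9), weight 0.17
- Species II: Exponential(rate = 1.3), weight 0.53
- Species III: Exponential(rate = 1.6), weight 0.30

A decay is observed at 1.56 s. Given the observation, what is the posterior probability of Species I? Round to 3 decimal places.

By Bayes' theorem, P(k | x) = π_k f_k(x) / Σ_j π_j f_j(x).
Evaluate each component's likelihood at the observed value:
  p_I = 0.221051
  p_II = 0.171078
  p_III = 0.131862
Unnormalised posteriors:
  π_I·p_I = 0.17 × 0.221051 = 0.0375787
  π_II·p_II = 0.53 × 0.171078 = 0.0906713
  π_III·p_III = 0.30 × 0.131862 = 0.0395587
Marginal: 0.0375787 + 0.0906713 + 0.0395587 = 0.167809
Responsibility of Species I: 0.0375787 / 0.167809 ≈ 0.224

0.224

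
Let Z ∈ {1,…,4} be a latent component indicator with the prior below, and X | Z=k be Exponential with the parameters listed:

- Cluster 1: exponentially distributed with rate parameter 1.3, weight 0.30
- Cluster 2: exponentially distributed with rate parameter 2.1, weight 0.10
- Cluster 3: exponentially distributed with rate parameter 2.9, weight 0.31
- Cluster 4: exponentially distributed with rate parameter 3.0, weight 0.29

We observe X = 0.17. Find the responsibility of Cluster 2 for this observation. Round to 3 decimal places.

Posterior ∝ prior × likelihood, so P(k | x) ∝ π_k f_k(x); normalise over all components.
Component likelihoods at x = 0.17:
  f_1 = 1.3·e^(−1.3·0.17) = 1.3·e^(−0.2210) = 1.04223
  f_2 = 2.1·e^(−2.1·0.17) = 2.1·e^(−0.3570) = 1.46952
  f_3 = 2.9·e^(−2.9·0.17) = 2.9·e^(−0.4930) = 1.77129
  f_4 = 3.0·e^(−3.0·0.17) = 3.0·e^(−0.5100) = 1.80149
Multiply by the mixture weights:
  π_1·f_1 = 0.30 × 1.04223 = 0.31267
  π_2·f_2 = 0.10 × 1.46952 = 0.146952
  π_3·f_3 = 0.31 × 1.77129 = 0.549101
  π_4·f_4 = 0.29 × 1.80149 = 0.522431
Marginal: 0.31267 + 0.146952 + 0.549101 + 0.522431 = 1.53115
P(Cluster 2 | x) = 0.146952 / 1.53115 ≈ 0.096

0.096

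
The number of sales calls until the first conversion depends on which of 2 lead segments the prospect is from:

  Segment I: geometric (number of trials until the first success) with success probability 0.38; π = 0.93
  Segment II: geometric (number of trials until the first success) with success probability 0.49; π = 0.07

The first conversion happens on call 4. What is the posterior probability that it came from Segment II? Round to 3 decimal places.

0.051

Posterior ∝ prior × likelihood, so P(k | x) ∝ π_k f_k(x); normalise over all components.
Geometric probabilities:
  f_I = 0.0905646
  f_II = 0.064999
Multiply by the mixture weights:
  π_I·f_I = 0.93 × 0.0905646 = 0.0842251
  π_II·f_II = 0.07 × 0.064999 = 0.00454993
Normaliser: 0.0842251 + 0.00454993 = 0.088775
Responsibility of Segment II: 0.00454993 / 0.088775 ≈ 0.051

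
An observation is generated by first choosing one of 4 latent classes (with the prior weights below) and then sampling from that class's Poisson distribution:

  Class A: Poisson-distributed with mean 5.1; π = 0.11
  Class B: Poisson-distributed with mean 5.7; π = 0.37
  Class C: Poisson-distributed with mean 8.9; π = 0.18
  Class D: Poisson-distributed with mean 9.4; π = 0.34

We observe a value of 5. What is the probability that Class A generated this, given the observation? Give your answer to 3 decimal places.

0.175

Apply Bayes' rule: the posterior for each component is proportional to its prior times its likelihood at x.
Component likelihoods at x = 5:
  f_A = e^(−5.1)·5.1^5/5! = 0.175294
  f_B = e^(−5.7)·5.7^5/5! = 0.16777
  f_C = e^(−8.9)·8.9^5/5! = 0.063467
  f_D = e^(−9.4)·9.4^5/5! = 0.0505929
Multiply by the mixture weights:
  π_A·f_A = 0.11 × 0.175294 = 0.0192824
  π_B·f_B = 0.37 × 0.16777 = 0.0620749
  π_C·f_C = 0.18 × 0.063467 = 0.0114241
  π_D·f_D = 0.34 × 0.0505929 = 0.0172016
Marginal: 0.0192824 + 0.0620749 + 0.0114241 + 0.0172016 = 0.109983
P(Class A | data) ≈ 0.175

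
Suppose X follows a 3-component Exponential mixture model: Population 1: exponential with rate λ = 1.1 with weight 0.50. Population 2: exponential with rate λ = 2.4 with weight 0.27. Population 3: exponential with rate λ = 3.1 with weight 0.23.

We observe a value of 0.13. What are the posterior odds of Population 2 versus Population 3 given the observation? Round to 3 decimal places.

Only the two components matter; the odds are (π_i f_i(x)) / (π_j f_j(x)).
Exponential densities:
  f_1 = 0.953429
  f_2 = 1.75676
  f_3 = 2.07177
Posterior odds = (π_2·f_2) / (π_3·f_3) = (0.27·1.75676) / (0.23·2.07177) = 0.474324 / 0.476507 ≈ 0.995

0.995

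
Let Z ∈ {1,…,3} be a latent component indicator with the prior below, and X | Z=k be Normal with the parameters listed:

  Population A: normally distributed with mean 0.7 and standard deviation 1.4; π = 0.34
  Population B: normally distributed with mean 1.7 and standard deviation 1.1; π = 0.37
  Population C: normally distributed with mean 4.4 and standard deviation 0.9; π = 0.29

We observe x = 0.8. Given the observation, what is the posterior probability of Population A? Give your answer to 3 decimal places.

0.501

Posterior ∝ prior × likelihood, so P(k | x) ∝ π_k f_k(x); normalise over all components.
Evaluate each component's likelihood at the observed value:
  f_A = (1/(1.4·√(2π)))·exp(−(0.8−0.7)²/(2·1.4²)) = 0.284959·exp(-0.00255) = 0.284233
  f_B = (1/(1.1·√(2π)))·exp(−(0.8−1.7)²/(2·1.1²)) = 0.362675·exp(-0.33471) = 0.25951
  f_C = (1/(0.9·√(2π)))·exp(−(0.8−4.4)²/(2·0.9²)) = 0.443269·exp(-8.00000) = 0.0001487
Weight by the priors:
  π_A·f_A = 0.34 × 0.284233 = 0.0966391
  π_B·f_B = 0.37 × 0.25951 = 0.0960188
  π_C·f_C = 0.29 × 0.0001487 = 4.31231e-05
Evidence: 0.0966391 + 0.0960188 + 4.31231e-05 = 0.192701
Responsibility of Population A: 0.0966391 / 0.192701 ≈ 0.501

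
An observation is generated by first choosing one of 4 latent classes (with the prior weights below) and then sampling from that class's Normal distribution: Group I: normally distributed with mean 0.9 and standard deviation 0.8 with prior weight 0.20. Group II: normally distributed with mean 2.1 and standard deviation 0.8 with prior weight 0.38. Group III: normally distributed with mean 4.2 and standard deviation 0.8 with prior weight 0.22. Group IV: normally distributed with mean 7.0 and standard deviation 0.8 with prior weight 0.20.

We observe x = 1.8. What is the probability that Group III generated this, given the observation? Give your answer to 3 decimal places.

0.005

P(component k | x) = π_k·f_k(x) / marginal(x), where marginal(x) = Σ_j π_j·f_j(x).
Normal densities:
  p_I = (1/(0.8·√(2π)))·exp(−(1.8−0.9)²/(2·0.8²)) = 0.498678·exp(-0.63281) = 0.264846
  p_II = (1/(0.8·√(2π)))·exp(−(1.8−2.1)²/(2·0.8²)) = 0.498678·exp(-0.07031) = 0.464819
  p_III = (1/(0.8·√(2π)))·exp(−(1.8−4.2)²/(2·0.8²)) = 0.498678·exp(-4.50000) = 0.00553981
  p_IV = (1/(0.8·√(2π)))·exp(−(1.8−7.0)²/(2·0.8²)) = 0.498678·exp(-21.12500) = 3.33695e-10
Weight by the priors:
  π_I·p_I = 0.20 × 0.264846 = 0.0529692
  π_II·p_II = 0.38 × 0.464819 = 0.176631
  π_III·p_III = 0.22 × 0.00553981 = 0.00121876
  π_IV·p_IV = 0.20 × 3.33695e-10 = 6.67389e-11
Denominator: 0.0529692 + 0.176631 + 0.00121876 + 6.67389e-11 = 0.230819
P(Group III | data) = 0.00121876 / 0.230819 ≈ 0.005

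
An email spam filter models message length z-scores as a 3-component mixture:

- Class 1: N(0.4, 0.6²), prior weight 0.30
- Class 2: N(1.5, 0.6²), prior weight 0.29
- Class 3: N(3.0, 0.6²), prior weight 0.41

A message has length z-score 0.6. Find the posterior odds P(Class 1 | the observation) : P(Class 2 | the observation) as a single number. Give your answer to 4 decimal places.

3.0142

Posterior odds = (w_i f_i(x)) / (w_j f_j(x)); the normalising sum cancels.
Component likelihoods at x = 0.6:
  f_1 = (1/(0.6·√(2π)))·exp(−(0.6−0.4)²/(2·0.6²)) = 0.664904·exp(-0.05556) = 0.628972
  f_2 = (1/(0.6·√(2π)))·exp(−(0.6−1.5)²/(2·0.6²)) = 0.664904·exp(-1.12500) = 0.215863
  f_3 = (1/(0.6·√(2π)))·exp(−(0.6−3.0)²/(2·0.6²)) = 0.664904·exp(-8.00000) = 0.00022305
Odds = (0.30/0.29) × (0.628972/0.215863) = 1.03448 × 2.91376 ≈ 3.0142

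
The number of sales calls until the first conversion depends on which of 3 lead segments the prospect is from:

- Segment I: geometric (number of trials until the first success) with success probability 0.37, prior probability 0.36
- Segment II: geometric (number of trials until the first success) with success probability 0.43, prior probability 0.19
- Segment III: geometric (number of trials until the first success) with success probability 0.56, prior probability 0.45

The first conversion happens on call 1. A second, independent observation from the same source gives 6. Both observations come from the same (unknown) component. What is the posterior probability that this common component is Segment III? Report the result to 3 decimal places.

0.249

The responsibility of component k is P(Z=k) f_k(x) divided by Σ_j P(Z=j) f_j(x).
Since both observations come from the same component, the likelihood for component k is f_k(x₁)·f_k(x₂).
  L_I = [0.37] × [0.0367202] = 0.0135865
  L_II = [0.43] × [0.0258728] = 0.0111253
  L_III = [0.56] × [0.00923531] = 0.00517177
Unnormalised posteriors:
  P(Z=I)·L_I = 0.36 × 0.0135865 = 0.00489112
  P(Z=II)·L_II = 0.19 × 0.0111253 = 0.0021138
  P(Z=III)·L_III = 0.45 × 0.00517177 = 0.0023273
Sum: 0.00489112 + 0.0021138 + 0.0023273 = 0.00933223
P(Segment III | x₁, x₂) ≈ 0.249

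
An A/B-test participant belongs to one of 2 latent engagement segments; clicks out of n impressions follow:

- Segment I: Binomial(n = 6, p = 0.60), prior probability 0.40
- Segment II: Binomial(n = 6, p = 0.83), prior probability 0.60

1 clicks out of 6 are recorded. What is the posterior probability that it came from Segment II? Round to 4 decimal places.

0.0280

By Bayes' theorem, P(k | x) = π_k f_k(x) / Σ_j π_j f_j(x).
Evaluate each component's likelihood at the observed value:
  f_I = 0.036864
  f_II = 0.000707089
Multiply by the mixture weights:
  π_I·f_I = 0.40 × 0.036864 = 0.0147456
  π_II·f_II = 0.60 × 0.000707089 = 0.000424253
Normaliser: 0.0147456 + 0.000424253 = 0.0151699
P(Segment II | the observation) = 0.000424253 / 0.0151699 ≈ 0.0280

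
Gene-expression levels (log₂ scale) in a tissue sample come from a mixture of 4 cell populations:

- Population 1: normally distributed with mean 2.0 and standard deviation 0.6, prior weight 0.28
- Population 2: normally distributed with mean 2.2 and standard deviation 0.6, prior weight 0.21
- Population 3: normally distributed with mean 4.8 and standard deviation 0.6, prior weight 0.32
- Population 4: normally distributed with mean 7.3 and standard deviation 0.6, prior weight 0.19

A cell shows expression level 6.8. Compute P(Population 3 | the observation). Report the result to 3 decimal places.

Posterior ∝ prior × likelihood, so P(k | x) ∝ P(Z=k) f_k(x); normalise over all components.
Evaluate each component's likelihood at the observed value:
  f_1 = 8.42045e-15
  f_2 = 1.14637e-13
  f_3 = 0.00257046
  f_4 = 0.469853
Unnormalised posteriors:
  P(Z=1)·f_1 = 0.28 × 8.42045e-15 = 2.35773e-15
  P(Z=2)·f_2 = 0.21 × 1.14637e-13 = 2.40739e-14
  P(Z=3)·f_3 = 0.32 × 0.00257046 = 0.000822549
  P(Z=4)·f_4 = 0.19 × 0.469853 = 0.0892721
Evidence: 2.35773e-15 + 2.40739e-14 + 0.000822549 + 0.0892721 = 0.0900946
Responsibility of Population 3: 0.000822549 / 0.0900946 ≈ 0.009

0.009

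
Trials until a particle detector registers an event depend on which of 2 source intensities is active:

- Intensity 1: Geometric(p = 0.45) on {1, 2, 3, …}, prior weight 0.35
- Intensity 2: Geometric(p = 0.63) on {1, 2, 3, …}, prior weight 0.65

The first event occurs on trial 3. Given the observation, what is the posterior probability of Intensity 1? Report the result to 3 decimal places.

0.459

By Bayes' theorem, P(k | x) = π_k f_k(x) / Σ_j π_j f_j(x).
Geometric probabilities:
  p_1 = 0.136125
  p_2 = 0.086247
Multiply by the mixture weights:
  π_1·p_1 = 0.35 × 0.136125 = 0.0476438
  π_2·p_2 = 0.65 × 0.086247 = 0.0560605
Evidence: 0.0476438 + 0.0560605 = 0.103704
P(Intensity 1 | data) ≈ 0.459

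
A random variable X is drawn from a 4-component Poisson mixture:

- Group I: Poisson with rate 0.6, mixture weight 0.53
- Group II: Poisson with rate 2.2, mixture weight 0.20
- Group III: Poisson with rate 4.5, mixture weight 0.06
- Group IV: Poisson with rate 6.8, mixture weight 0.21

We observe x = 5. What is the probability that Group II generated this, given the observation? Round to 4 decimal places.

0.1971

Posterior ∝ prior × likelihood, so P(k | x) ∝ P(Z=k) f_k(x); normalise over all components.
Evaluate each component's likelihood at the observed value:
  f_I = 0.00035563
  f_II = 0.0475866
  f_III = 0.170827
  f_IV = 0.134946
Weight by the priors:
  P(Z=I)·f_I = 0.53 × 0.00035563 = 0.000188484
  P(Z=II)·f_II = 0.20 × 0.0475866 = 0.00951731
  P(Z=III)·f_III = 0.06 × 0.170827 = 0.0102496
  P(Z=IV)·f_IV = 0.21 × 0.134946 = 0.0283387
Marginal: 0.000188484 + 0.00951731 + 0.0102496 + 0.0283387 = 0.0482941
Responsibility of Group II: 0.00951731 / 0.0482941 ≈ 0.1971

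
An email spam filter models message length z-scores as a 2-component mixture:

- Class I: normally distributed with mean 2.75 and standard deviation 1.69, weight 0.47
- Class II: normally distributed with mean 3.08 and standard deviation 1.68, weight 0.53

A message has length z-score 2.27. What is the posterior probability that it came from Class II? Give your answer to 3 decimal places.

Apply Bayes' rule: the posterior for each component is proportional to its prior times its likelihood at x.
Normal densities:
  L_I = 0.226729
  L_II = 0.211408
Unnormalised posteriors:
  π_I·L_I = 0.47 × 0.226729 = 0.106562
  π_II·L_II = 0.53 × 0.211408 = 0.112046
Normaliser: 0.106562 + 0.112046 = 0.218609
P(Class II | data) ≈ 0.513

0.513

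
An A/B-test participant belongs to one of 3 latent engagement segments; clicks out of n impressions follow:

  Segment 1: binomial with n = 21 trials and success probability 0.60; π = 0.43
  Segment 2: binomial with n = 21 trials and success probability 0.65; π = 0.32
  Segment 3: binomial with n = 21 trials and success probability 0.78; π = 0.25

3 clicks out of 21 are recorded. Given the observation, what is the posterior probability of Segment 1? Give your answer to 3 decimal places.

By Bayes' theorem, P(k | x) = P(Z=k) f_k(x) / Σ_j P(Z=j) f_j(x).
Binomial probabilities:
  L_1 = C(21,3)·0.60^3·0.40^18 = 1330·0.216·6.87195e-08 = 1.97417e-05
  L_2 = C(21,3)·0.65^3·0.35^18 = 1330·0.274625·6.2119e-09 = 2.26891e-06
  L_3 = C(21,3)·0.78^3·0.22^18 = 1330·0.474552·1.4575e-12 = 9.19907e-10
Prior × likelihood for each component:
  P(Z=1)·L_1 = 0.43 × 1.97417e-05 = 8.48894e-06
  P(Z=2)·L_2 = 0.32 × 2.26891e-06 = 7.2605e-07
  P(Z=3)·L_3 = 0.25 × 9.19907e-10 = 2.29977e-10
Normaliser: 8.48894e-06 + 7.2605e-07 + 2.29977e-10 = 9.21522e-06
Responsibility of Segment 1: 8.48894e-06 / 9.21522e-06 ≈ 0.921

0.921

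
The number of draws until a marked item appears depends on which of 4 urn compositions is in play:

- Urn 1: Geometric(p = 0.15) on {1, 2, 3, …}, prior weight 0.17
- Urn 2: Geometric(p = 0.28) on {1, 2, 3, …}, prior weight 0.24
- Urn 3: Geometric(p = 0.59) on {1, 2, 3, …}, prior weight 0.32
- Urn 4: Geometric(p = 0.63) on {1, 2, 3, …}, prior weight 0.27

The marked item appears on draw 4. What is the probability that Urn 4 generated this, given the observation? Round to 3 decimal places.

0.138

By Bayes' theorem, P(k | x) = π_k f_k(x) / Σ_j π_j f_j(x).
Evaluate each component's likelihood at the observed value:
  f_1 = 0.0921187
  f_2 = 0.104509
  f_3 = 0.0406634
  f_4 = 0.0319114
Weight by the priors:
  π_1·f_1 = 0.17 × 0.0921187 = 0.0156602
  π_2·f_2 = 0.24 × 0.104509 = 0.0250823
  π_3·f_3 = 0.32 × 0.0406634 = 0.0130123
  π_4·f_4 = 0.27 × 0.0319114 = 0.00861608
Denominator: 0.0156602 + 0.0250823 + 0.0130123 + 0.00861608 = 0.0623708
P(Urn 4 | x) = 0.00861608 / 0.0623708 ≈ 0.138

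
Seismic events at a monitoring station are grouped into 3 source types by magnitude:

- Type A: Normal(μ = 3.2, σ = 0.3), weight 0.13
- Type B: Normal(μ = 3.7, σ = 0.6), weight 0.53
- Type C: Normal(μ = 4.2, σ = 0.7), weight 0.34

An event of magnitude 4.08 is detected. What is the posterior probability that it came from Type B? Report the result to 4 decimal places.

The responsibility of component k is π_k f_k(x) divided by Σ_j π_j f_j(x).
Component likelihoods at x = 4.08:
  p_A = 0.0180035
  p_B = 0.544075
  p_C = 0.561604
Weight by the priors:
  π_A·p_A = 0.13 × 0.0180035 = 0.00234046
  π_B·p_B = 0.53 × 0.544075 = 0.28836
  π_C·p_C = 0.34 × 0.561604 = 0.190946
Denominator: 0.00234046 + 0.28836 + 0.190946 = 0.481646
P(Type B | data) ≈ 0.5987

0.5987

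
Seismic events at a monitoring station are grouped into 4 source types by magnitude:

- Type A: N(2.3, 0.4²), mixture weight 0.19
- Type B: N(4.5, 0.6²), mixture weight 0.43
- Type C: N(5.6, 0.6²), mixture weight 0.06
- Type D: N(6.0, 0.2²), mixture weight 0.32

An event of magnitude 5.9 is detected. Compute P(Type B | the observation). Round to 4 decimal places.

0.0304

Posterior ∝ prior × likelihood, so P(k | x) ∝ π_k f_k(x); normalise over all components.
Evaluate each component's likelihood at the observed value:
  p_A = 2.56994e-18
  p_B = 0.0437031
  p_C = 0.586776
  p_D = 1.76033
Multiply by the mixture weights:
  π_A·p_A = 0.19 × 2.56994e-18 = 4.88289e-19
  π_B·p_B = 0.43 × 0.0437031 = 0.0187924
  π_C·p_C = 0.06 × 0.586776 = 0.0352065
  π_D·p_D = 0.32 × 1.76033 = 0.563305
Normaliser: 4.88289e-19 + 0.0187924 + 0.0352065 + 0.563305 = 0.617303
P(Type B | data) = 0.0187924 / 0.617303 ≈ 0.0304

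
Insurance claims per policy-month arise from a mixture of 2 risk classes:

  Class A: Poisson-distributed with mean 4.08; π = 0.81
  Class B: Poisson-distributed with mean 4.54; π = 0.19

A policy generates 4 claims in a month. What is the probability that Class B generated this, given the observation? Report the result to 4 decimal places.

Apply Bayes' rule: the posterior for each component is proportional to its prior times its likelihood at x.
Evaluate each component's likelihood at the observed value:
  f_A = 0.195213
  f_B = 0.188936
Prior × likelihood for each component:
  π_A·f_A = 0.81 × 0.195213 = 0.158122
  π_B·f_B = 0.19 × 0.188936 = 0.0358979
Sum: 0.158122 + 0.0358979 = 0.19402
Responsibility of Class B: 0.0358979 / 0.19402 ≈ 0.1850

0.1850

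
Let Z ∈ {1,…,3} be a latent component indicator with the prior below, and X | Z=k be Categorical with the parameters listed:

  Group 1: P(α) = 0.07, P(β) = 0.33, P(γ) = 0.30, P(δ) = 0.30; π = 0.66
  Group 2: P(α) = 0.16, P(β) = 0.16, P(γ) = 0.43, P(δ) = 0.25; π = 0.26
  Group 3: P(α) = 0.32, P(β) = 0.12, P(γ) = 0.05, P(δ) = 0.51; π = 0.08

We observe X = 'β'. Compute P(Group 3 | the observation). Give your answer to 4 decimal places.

Apply Bayes' rule: the posterior for each component is proportional to its prior times its likelihood at x.
Categorical probabilities:
  f_1 = P(β | comp) = 0.33
  f_2 = P(β | comp) = 0.16
  f_3 = P(β | comp) = 0.12
Unnormalised posteriors:
  π_1·f_1 = 0.66 × 0.33 = 0.2178
  π_2·f_2 = 0.26 × 0.16 = 0.0416
  π_3·f_3 = 0.08 × 0.12 = 0.0096
Marginal: 0.2178 + 0.0416 + 0.0096 = 0.269
Responsibility of Group 3: 0.0096 / 0.269 ≈ 0.0357

0.0357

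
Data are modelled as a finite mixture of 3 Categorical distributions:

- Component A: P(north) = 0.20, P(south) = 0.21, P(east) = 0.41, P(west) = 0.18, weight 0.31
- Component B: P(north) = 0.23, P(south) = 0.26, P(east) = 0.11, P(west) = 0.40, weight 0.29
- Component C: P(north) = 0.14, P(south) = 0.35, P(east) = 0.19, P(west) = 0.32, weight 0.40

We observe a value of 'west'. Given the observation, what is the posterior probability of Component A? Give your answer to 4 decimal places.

0.1861

The responsibility of component k is P(Z=k) f_k(x) divided by Σ_j P(Z=j) f_j(x).
Categorical probabilities:
  L_A = P(west | comp) = 0.18
  L_B = P(west | comp) = 0.40
  L_C = P(west | comp) = 0.32
Unnormalised posteriors:
  P(Z=A)·L_A = 0.31 × 0.18 = 0.0558
  P(Z=B)·L_B = 0.29 × 0.4 = 0.116
  P(Z=C)·L_C = 0.40 × 0.32 = 0.128
Sum: 0.0558 + 0.116 + 0.128 = 0.2998
So the posterior for Component A is 0.0558 / 0.2998 ≈ 0.1861.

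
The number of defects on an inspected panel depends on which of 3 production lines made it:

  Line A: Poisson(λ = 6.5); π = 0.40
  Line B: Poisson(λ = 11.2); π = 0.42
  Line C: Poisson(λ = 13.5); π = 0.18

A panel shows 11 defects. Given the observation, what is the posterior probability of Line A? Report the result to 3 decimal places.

P(component k | x) = w_k·f_k(x) / marginal(x), where marginal(x) = Σ_j w_j·f_j(x).
Evaluate each component's likelihood at the observed value:
  p_A = 0.0329592
  p_B = 0.119164
  p_C = 0.0932267
Unnormalised posteriors:
  w_A·p_A = 0.40 × 0.0329592 = 0.0131837
  w_B·p_B = 0.42 × 0.119164 = 0.0500488
  w_C·p_C = 0.18 × 0.0932267 = 0.0167808
Normaliser: 0.0131837 + 0.0500488 + 0.0167808 = 0.0800133
So the posterior for Line A is 0.0131837 / 0.0800133 ≈ 0.165.

0.165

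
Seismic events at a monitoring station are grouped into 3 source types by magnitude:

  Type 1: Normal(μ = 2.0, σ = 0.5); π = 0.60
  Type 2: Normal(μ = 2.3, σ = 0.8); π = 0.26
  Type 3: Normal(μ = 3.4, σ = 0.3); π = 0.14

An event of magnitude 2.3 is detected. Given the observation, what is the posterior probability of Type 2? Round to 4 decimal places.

Apply Bayes' rule: the posterior for each component is proportional to its prior times its likelihood at x.
Normal densities:
  L_1 = (1/(0.5·√(2π)))·exp(−(2.3−2.0)²/(2·0.5²)) = 0.797885·exp(-0.18000) = 0.666449
  L_2 = (1/(0.8·√(2π)))·exp(−(2.3−2.3)²/(2·0.8²)) = 0.498678·exp(-0.00000) = 0.498678
  L_3 = (1/(0.3·√(2π)))·exp(−(2.3−3.4)²/(2·0.3²)) = 1.329808·exp(-6.72222) = 0.0016009
Multiply by the mixture weights:
  P(Z=1)·L_1 = 0.60 × 0.666449 = 0.39987
  P(Z=2)·L_2 = 0.26 × 0.498678 = 0.129656
  P(Z=3)·L_3 = 0.14 × 0.0016009 = 0.000224126
Denominator: 0.39987 + 0.129656 + 0.000224126 = 0.52975
P(Type 2 | 2.3) ≈ 0.2447

0.2447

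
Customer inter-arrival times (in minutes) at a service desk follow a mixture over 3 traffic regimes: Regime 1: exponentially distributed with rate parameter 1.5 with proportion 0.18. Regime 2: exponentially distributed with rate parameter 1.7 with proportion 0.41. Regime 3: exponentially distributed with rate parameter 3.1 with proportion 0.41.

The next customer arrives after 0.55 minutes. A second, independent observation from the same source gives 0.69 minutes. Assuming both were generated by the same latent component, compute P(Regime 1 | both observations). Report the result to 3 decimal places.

0.216

The responsibility of component k is π_k f_k(x) divided by Σ_j π_j f_j(x).
Since both observations come from the same component, the likelihood for component k is f_k(x₁)·f_k(x₂).
  f_1 = [1.5·e^(−1.5·0.55) = 1.5·e^(−0.8250) = 0.657352] × [0.53284] = 0.350263
  f_2 = [1.7·e^(−1.7·0.55) = 1.7·e^(−0.9350) = 0.667396] × [0.526043] = 0.351079
  f_3 = [3.1·e^(−3.1·0.55) = 3.1·e^(−1.7050) = 0.563494] × [0.365095] = 0.205729
Unnormalised posteriors:
  π_1·f_1 = 0.18 × 0.350263 = 0.0630474
  π_2·f_2 = 0.41 × 0.351079 = 0.143942
  π_3·f_3 = 0.41 × 0.205729 = 0.0843489
Marginal: 0.0630474 + 0.143942 + 0.0843489 = 0.291339
P(Regime 1 | x) = 0.0630474 / 0.291339 ≈ 0.216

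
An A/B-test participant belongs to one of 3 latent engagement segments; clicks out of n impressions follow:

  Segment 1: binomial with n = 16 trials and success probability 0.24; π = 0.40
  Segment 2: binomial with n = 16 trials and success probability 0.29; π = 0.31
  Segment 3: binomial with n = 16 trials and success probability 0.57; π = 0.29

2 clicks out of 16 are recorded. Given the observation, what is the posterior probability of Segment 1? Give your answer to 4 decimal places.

0.6955

Apply Bayes' rule: the posterior for each component is proportional to its prior times its likelihood at x.
Binomial probabilities:
  L_1 = C(16,2)·0.24^2·0.76^14 = 120·0.0576·0.0214482 = 0.14825
  L_2 = C(16,2)·0.29^2·0.71^14 = 120·0.0841·0.00827212 = 0.0834822
  L_3 = C(16,2)·0.57^2·0.43^14 = 120·0.3249·7.38854e-06 = 0.000288064
Prior × likelihood for each component:
  π_1·L_1 = 0.40 × 0.14825 = 0.0592999
  π_2·L_2 = 0.31 × 0.0834822 = 0.0258795
  π_3·L_3 = 0.29 × 0.000288064 = 8.35386e-05
Marginal: 0.0592999 + 0.0258795 + 8.35386e-05 = 0.0852629
So the posterior for Segment 1 is 0.0592999 / 0.0852629 ≈ 0.6955.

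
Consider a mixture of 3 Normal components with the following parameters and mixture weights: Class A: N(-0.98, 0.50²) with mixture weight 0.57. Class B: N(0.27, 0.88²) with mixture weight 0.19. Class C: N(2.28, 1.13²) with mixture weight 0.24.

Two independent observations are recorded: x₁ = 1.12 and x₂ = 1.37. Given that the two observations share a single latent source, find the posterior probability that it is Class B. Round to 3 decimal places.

By Bayes' theorem, P(k | x) = w_k f_k(x) / Σ_j w_j f_j(x).
Since both observations come from the same component, the likelihood for component k is f_k(x₁)·f_k(x₂).
  f_A = [(1/(0.50·√(2π)))·exp(−(1.12−-0.98)²/(2·0.50²)) = 0.797885·exp(-8.82000) = 0.000117886] × [1.27397e-05] = 1.50183e-09
  f_B = [(1/(0.88·√(2π)))·exp(−(1.12−0.27)²/(2·0.88²)) = 0.453344·exp(-0.46649) = 0.284337] × [0.207556] = 0.0590158
  f_C = [(1/(1.13·√(2π)))·exp(−(1.12−2.28)²/(2·1.13²)) = 0.353046·exp(-0.52690) = 0.20845] × [0.255274] = 0.0532118
Weight by the priors:
  w_A·f_A = 0.57 × 1.50183e-09 = 8.56042e-10
  w_B·f_B = 0.19 × 0.0590158 = 0.011213
  w_C·f_C = 0.24 × 0.0532118 = 0.0127708
Evidence: 8.56042e-10 + 0.011213 + 0.0127708 = 0.0239838
P(Class B | data) ≈ 0.468

0.468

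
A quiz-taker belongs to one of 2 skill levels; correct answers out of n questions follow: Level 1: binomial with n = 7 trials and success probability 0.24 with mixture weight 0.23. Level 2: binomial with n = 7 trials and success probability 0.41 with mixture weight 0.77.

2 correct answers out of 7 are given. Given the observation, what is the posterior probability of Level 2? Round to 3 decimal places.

0.734

The responsibility of component k is π_k f_k(x) divided by Σ_j π_j f_j(x).
Evaluate each component's likelihood at the observed value:
  f_1 = C(7,2)·0.24^2·0.76^5 = 21·0.0576·0.253553 = 0.306697
  f_2 = C(7,2)·0.41^2·0.59^5 = 21·0.1681·0.0714924 = 0.252375
Unnormalised posteriors:
  π_1·f_1 = 0.23 × 0.306697 = 0.0705403
  π_2·f_2 = 0.77 × 0.252375 = 0.194329
Normaliser: 0.0705403 + 0.194329 = 0.264869
P(Level 2 | the observation) = 0.194329 / 0.264869 ≈ 0.734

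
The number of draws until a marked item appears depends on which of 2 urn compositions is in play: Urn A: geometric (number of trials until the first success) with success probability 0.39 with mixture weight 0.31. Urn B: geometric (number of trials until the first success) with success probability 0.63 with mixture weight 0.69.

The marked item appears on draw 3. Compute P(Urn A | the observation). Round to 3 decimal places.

0.431

Posterior ∝ prior × likelihood, so P(k | x) ∝ w_k f_k(x); normalise over all components.
Evaluate each component's likelihood at the observed value:
  L_A = 0.39·(1−0.39)^2 = 0.39·0.3721 = 0.145119
  L_B = 0.63·(1−0.63)^2 = 0.63·0.1369 = 0.086247
Weight by the priors:
  w_A·L_A = 0.31 × 0.145119 = 0.0449869
  w_B·L_B = 0.69 × 0.086247 = 0.0595104
Marginal: 0.0449869 + 0.0595104 = 0.104497
P(Urn A | x) ≈ 0.431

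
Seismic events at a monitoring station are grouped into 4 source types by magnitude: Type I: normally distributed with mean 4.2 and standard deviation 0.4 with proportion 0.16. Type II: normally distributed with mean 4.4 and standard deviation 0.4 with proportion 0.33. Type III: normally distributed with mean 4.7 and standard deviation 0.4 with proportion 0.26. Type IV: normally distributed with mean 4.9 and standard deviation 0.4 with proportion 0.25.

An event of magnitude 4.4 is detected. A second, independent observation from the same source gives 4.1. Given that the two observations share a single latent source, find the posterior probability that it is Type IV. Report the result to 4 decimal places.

0.0333

By Bayes' theorem, P(k | x) = w_k f_k(x) / Σ_j w_j f_j(x).
Since both observations come from the same component, the likelihood for component k is f_k(x₁)·f_k(x₂).
  f_I = [(1/(0.4·√(2π)))·exp(−(4.4−4.2)²/(2·0.4²)) = 0.997356·exp(-0.12500) = 0.880163] × [0.96667] = 0.850828
  f_II = [(1/(0.4·√(2π)))·exp(−(4.4−4.4)²/(2·0.4²)) = 0.997356·exp(-0.00000) = 0.997356] × [0.752844] = 0.750853
  f_III = [(1/(0.4·√(2π)))·exp(−(4.4−4.7)²/(2·0.4²)) = 0.997356·exp(-0.28125) = 0.752844] × [0.323794] = 0.243766
  f_IV = [(1/(0.4·√(2π)))·exp(−(4.4−4.9)²/(2·0.4²)) = 0.997356·exp(-0.78125) = 0.456623] × [0.134977] = 0.0616338
Prior × likelihood for each component:
  w_I·f_I = 0.16 × 0.850828 = 0.136132
  w_II·f_II = 0.33 × 0.750853 = 0.247781
  w_III·f_III = 0.26 × 0.243766 = 0.0633792
  w_IV·f_IV = 0.25 × 0.0616338 = 0.0154084
Denominator: 0.136132 + 0.247781 + 0.0633792 + 0.0154084 = 0.462702
So the posterior for Type IV is 0.0154084 / 0.462702 ≈ 0.0333.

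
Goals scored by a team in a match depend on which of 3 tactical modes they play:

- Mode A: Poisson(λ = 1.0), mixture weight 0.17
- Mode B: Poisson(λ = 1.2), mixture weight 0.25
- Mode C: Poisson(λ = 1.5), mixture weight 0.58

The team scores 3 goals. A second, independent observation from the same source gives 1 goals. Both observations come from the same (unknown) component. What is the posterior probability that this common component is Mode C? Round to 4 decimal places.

0.6761

Apply Bayes' rule: the posterior for each component is proportional to its prior times its likelihood at x.
Since both observations come from the same component, the likelihood for component k is f_k(x₁)·f_k(x₂).
  L_A = [0.0613132] × [0.367879] = 0.0225559
  L_B = [0.0867439] × [0.361433] = 0.0313521
  L_C = [0.125511] × [0.334695] = 0.0420078
Multiply by the mixture weights:
  π_A·L_A = 0.17 × 0.0225559 = 0.0038345
  π_B·L_B = 0.25 × 0.0313521 = 0.00783803
  π_C·L_C = 0.58 × 0.0420078 = 0.0243645
Denominator: 0.0038345 + 0.00783803 + 0.0243645 = 0.0360371
So the posterior for Mode C is 0.0243645 / 0.0360371 ≈ 0.6761.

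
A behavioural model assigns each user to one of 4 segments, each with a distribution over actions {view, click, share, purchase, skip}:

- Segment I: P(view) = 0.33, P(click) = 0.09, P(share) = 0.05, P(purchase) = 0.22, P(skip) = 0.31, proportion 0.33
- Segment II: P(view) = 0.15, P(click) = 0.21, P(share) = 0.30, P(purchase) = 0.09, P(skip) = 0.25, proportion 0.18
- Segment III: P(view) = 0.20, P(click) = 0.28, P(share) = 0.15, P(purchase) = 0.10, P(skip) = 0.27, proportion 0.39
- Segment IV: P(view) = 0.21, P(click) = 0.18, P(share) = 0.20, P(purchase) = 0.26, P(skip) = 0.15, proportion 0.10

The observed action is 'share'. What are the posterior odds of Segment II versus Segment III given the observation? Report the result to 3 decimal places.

The posterior odds equal the prior odds times the likelihood ratio: (w_i/w_j)·(f_i(x)/f_j(x)).
Categorical probabilities:
  L_I = P(share | comp) = 0.05
  L_II = P(share | comp) = 0.30
  L_III = P(share | comp) = 0.15
  L_IV = P(share | comp) = 0.20
0.054 / 0.0585 ≈ 0.923

0.923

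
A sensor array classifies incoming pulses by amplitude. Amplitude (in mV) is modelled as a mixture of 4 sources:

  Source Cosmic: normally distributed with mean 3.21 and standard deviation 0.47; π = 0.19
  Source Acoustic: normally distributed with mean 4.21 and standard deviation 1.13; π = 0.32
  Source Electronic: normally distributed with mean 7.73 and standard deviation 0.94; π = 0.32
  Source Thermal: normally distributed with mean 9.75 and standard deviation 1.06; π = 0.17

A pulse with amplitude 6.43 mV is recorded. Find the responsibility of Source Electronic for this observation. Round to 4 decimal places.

Posterior ∝ prior × likelihood, so P(k | x) ∝ π_k f_k(x); normalise over all components.
Evaluate each component's likelihood at the observed value:
  p_Cosmic = (1/(0.47·√(2π)))·exp(−(6.43−3.21)²/(2·0.47²)) = 0.848813·exp(-23.46854) = 5.452e-11
  p_Acoustic = (1/(1.13·√(2π)))·exp(−(6.43−4.21)²/(2·1.13²)) = 0.353046·exp(-1.92983) = 0.0512527
  p_Electronic = (1/(0.94·√(2π)))·exp(−(6.43−7.73)²/(2·0.94²)) = 0.424407·exp(-0.95632) = 0.163102
  p_Thermal = (1/(1.06·√(2π)))·exp(−(6.43−9.75)²/(2·1.06²)) = 0.376361·exp(-4.90495) = 0.00278877
Prior × likelihood for each component:
  π_Cosmic·p_Cosmic = 0.19 × 5.452e-11 = 1.03588e-11
  π_Acoustic·p_Acoustic = 0.32 × 0.0512527 = 0.0164009
  π_Electronic·p_Electronic = 0.32 × 0.163102 = 0.0521927
  π_Thermal·p_Thermal = 0.17 × 0.00278877 = 0.00047409
Denominator: 1.03588e-11 + 0.0164009 + 0.0521927 + 0.00047409 = 0.0690677
So the posterior for Source Electronic is 0.0521927 / 0.0690677 ≈ 0.7557.

0.7557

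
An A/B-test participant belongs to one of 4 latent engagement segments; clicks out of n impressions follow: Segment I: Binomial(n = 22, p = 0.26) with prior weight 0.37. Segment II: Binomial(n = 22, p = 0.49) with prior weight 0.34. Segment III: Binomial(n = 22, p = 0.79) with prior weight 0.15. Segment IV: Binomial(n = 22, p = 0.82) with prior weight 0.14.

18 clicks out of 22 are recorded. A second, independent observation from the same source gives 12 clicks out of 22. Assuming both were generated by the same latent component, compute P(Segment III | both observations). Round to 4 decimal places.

0.6000

The responsibility of component k is w_k f_k(x) divided by Σ_j w_j f_j(x).
Since both observations come from the same component, the likelihood for component k is f_k(x₁)·f_k(x₂).
  p_I = [6.46638e-08] × [0.00303853] = 1.96483e-10
  p_II = [0.00131227] × [0.147476] = 0.000193529
  p_III = [0.204352] × [0.0063736] = 0.00130246
  p_IV = [0.215751] × [0.00213382] = 0.000460375
Multiply by the mixture weights:
  w_I·p_I = 0.37 × 1.96483e-10 = 7.26988e-11
  w_II·p_II = 0.34 × 0.000193529 = 6.57998e-05
  w_III·p_III = 0.15 × 0.00130246 = 0.000195369
  w_IV·p_IV = 0.14 × 0.000460375 = 6.44525e-05
Sum: 7.26988e-11 + 6.57998e-05 + 0.000195369 + 6.44525e-05 = 0.000325621
P(Segment III | x₁,x₂) = 0.000195369 / 0.000325621 ≈ 0.6000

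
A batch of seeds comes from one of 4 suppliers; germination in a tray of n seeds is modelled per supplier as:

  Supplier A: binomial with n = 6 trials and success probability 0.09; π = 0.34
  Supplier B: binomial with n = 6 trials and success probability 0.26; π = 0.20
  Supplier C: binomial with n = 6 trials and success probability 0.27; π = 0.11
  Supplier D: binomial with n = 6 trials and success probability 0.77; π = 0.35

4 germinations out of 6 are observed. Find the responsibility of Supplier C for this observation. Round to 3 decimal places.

0.042

P(component k | x) = π_k·f_k(x) / marginal(x), where marginal(x) = Σ_j π_j·f_j(x).
Binomial probabilities:
  L_A = C(6,4)·0.09^4·0.91^2 = 15·6.561e-05·0.8281 = 0.000814975
  L_B = C(6,4)·0.26^4·0.74^2 = 15·0.00456976·0.5476 = 0.037536
  L_C = C(6,4)·0.27^4·0.73^2 = 15·0.00531441·0.5329 = 0.0424807
  L_D = C(6,4)·0.77^4·0.23^2 = 15·0.35153·0.0529 = 0.278939
Weight by the priors:
  π_A·L_A = 0.34 × 0.000814975 = 0.000277091
  π_B·L_B = 0.20 × 0.037536 = 0.0075072
  π_C·L_C = 0.11 × 0.0424807 = 0.00467288
  π_D·L_D = 0.35 × 0.278939 = 0.0976288
Sum: 0.000277091 + 0.0075072 + 0.00467288 + 0.0976288 = 0.110086
So the posterior for Supplier C is 0.00467288 / 0.110086 ≈ 0.042.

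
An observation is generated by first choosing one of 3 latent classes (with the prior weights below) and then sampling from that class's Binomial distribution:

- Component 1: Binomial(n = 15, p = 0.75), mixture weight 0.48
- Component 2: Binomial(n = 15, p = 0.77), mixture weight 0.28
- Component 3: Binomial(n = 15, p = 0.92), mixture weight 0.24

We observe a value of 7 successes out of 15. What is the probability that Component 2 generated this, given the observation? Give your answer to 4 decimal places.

0.2646

By Bayes' theorem, P(k | x) = π_k f_k(x) / Σ_j π_j f_j(x).
Evaluate each component's likelihood at the observed value:
  p_1 = 0.0131068
  p_2 = 0.00808735
  p_3 = 6.02259e-06
Weight by the priors:
  π_1·p_1 = 0.48 × 0.0131068 = 0.00629128
  π_2·p_2 = 0.28 × 0.00808735 = 0.00226446
  π_3·p_3 = 0.24 × 6.02259e-06 = 1.44542e-06
Evidence: 0.00629128 + 0.00226446 + 1.44542e-06 = 0.00855718
So the posterior for Component 2 is 0.00226446 / 0.00855718 ≈ 0.2646.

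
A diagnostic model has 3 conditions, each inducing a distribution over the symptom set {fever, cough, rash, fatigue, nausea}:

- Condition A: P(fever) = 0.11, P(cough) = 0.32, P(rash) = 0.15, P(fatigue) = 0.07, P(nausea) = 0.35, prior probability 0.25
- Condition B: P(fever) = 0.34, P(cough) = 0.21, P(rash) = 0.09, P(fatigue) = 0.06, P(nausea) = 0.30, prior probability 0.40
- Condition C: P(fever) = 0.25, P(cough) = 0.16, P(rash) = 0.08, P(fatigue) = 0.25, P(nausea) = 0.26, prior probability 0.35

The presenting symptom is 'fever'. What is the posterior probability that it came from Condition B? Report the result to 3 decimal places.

0.542

By Bayes' theorem, P(k | x) = P(Z=k) f_k(x) / Σ_j P(Z=j) f_j(x).
Evaluate each component's likelihood at the observed value:
  p_A = 0.11
  p_B = 0.34
  p_C = 0.25
Prior × likelihood for each component:
  P(Z=A)·p_A = 0.25 × 0.11 = 0.0275
  P(Z=B)·p_B = 0.40 × 0.34 = 0.136
  P(Z=C)·p_C = 0.35 × 0.25 = 0.0875
Sum: 0.0275 + 0.136 + 0.0875 = 0.251
P(Condition B | x) = 0.136 / 0.251 ≈ 0.542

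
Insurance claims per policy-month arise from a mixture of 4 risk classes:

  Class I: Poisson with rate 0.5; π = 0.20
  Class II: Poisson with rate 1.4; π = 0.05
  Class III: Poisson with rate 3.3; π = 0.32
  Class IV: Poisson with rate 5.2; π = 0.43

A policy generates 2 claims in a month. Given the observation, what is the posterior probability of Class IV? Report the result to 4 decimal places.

0.2595

The responsibility of component k is w_k f_k(x) divided by Σ_j w_j f_j(x).
Poisson probabilities:
  L_I = 0.0758163
  L_II = 0.241665
  L_III = 0.200829
  L_IV = 0.074584
Weight by the priors:
  w_I·L_I = 0.20 × 0.0758163 = 0.0151633
  w_II·L_II = 0.05 × 0.241665 = 0.0120833
  w_III·L_III = 0.32 × 0.200829 = 0.0642652
  w_IV·L_IV = 0.43 × 0.074584 = 0.0320711
Marginal: 0.0151633 + 0.0120833 + 0.0642652 + 0.0320711 = 0.123583
Responsibility of Class IV: 0.0320711 / 0.123583 ≈ 0.2595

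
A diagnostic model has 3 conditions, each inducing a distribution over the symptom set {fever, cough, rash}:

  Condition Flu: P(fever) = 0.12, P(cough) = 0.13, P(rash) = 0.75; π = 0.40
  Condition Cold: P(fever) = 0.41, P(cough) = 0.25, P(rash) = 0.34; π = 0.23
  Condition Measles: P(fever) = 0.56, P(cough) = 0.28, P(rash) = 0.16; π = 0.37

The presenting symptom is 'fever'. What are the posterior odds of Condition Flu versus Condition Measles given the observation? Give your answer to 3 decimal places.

Since P(k|x) ∝ π_k f_k(x), the posterior odds are π_i f_i(x) / (π_j f_j(x)).
Categorical probabilities:
  f_Flu = P(fever | comp) = 0.12
  f_Cold = P(fever | comp) = 0.41
  f_Measles = P(fever | comp) = 0.56
Posterior odds = (π_Flu·f_Flu) / (π_Measles·f_Measles) = (0.40·0.12) / (0.37·0.56) = 0.048 / 0.2072 ≈ 0.232

0.232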